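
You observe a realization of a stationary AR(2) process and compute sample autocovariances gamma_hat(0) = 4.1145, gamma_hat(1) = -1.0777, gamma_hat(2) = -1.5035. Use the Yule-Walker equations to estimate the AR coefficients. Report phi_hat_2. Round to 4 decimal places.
\hat\phi_{2} = -0.4660

The Yule-Walker equations for an AR(p) process read, in matrix form,
  Gamma_p phi = r_p,   with   (Gamma_p)_{ij} = gamma(|i - j|),
                       (r_p)_i = gamma(i),   i,j = 1..p.
Substitute the sample gammas (Toeplitz matrix and right-hand side of size 2):
  Gamma_p = [[4.1145, -1.0777], [-1.0777, 4.1145]]
  r_p     = [-1.0777, -1.5035]
Written out:
  4.1145 phi_1 - 1.0777 phi_2 = -1.0777
  -1.0777 phi_1 + 4.1145 phi_2 = -1.5035
Solve by Cramer's rule:
  det = gamma(0)^2 - gamma(1)^2 = (4.1145)^2 - (-1.0777)^2 = 16.92911025 - 1.16143729 = 15.76767296
  phi_hat_1 = [gamma(1) gamma(0) - gamma(1) gamma(2)] / det = [(-1.0777)(4.1145) - (-1.0777)(-1.5035)] / 15.76767296 = -6.0545186 / 15.76767296 = -0.384
  phi_hat_2 = [gamma(0) gamma(2) - gamma(1)^2] / det = [(4.1145)(-1.5035) - (-1.0777)^2] / 15.76767296 = -7.34758804 / 15.76767296 = -0.466
So phi_hat = [-0.3840, -0.4660].
Therefore phi_hat_2 = -0.4660.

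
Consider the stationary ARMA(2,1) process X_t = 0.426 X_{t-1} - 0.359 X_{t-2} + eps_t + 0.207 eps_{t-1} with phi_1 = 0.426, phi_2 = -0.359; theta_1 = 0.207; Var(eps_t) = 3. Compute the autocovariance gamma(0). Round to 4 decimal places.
\gamma(0) = 4.4784

Multiply the model equation by X_{t-k} and take expectations. With theta_0 = psi_0 = 1 and psi_j the MA(infinity) weights, this gives
  gamma(k) - sum_i phi_i gamma(k-i) = c_k,
  c_k = sigma^2 * sum_{j=k..q} theta_j psi_{j-k}   (c_k = 0 for k > q),
using gamma(-m) = gamma(m).
psi-weights needed (psi_j = theta_j + sum_i phi_i psi_{j-i}):
  psi_1 = theta_1 + phi_1 = 0.207 + (0.426) = 0.633
Right-hand sides:
  c_0 = sigma^2 (1 + theta_1 psi_1) = 3 * (1 + (0.207)(0.633)) = 3 * 1.131031 = 3.393093
  c_1 = sigma^2 theta_1 = 3 * (0.207) = 0.621
  c_2 = 0
Equations for k = 0, 1, 2 (AR order 2, c_2 = 0):
  (E0) gamma(0) = phi_1 gamma(1) + phi_2 gamma(2) + c_0
  (E1) gamma(1) = phi_1 gamma(0) + phi_2 gamma(1) + c_1
  (E2) gamma(2) = phi_1 gamma(1) + phi_2 gamma(0)
From (E1): gamma(1) = A gamma(0) + B with
  A = phi_1 / (1 - phi_2) = 0.426 / 1.359 = 0.313466,   B = c_1 / (1 - phi_2) = 0.621 / 1.359 = 0.456954.
Insert (E2) into (E0): gamma(0) (1 - phi_2^2) = phi_1 (1 + phi_2) gamma(1) + c_0.
  phi_1 (1 + phi_2) = (0.426)(0.641) = 0.273066,   1 - phi_2^2 = 0.871119.
Replace gamma(1) by A gamma(0) + B and collect gamma(0):
  gamma(0) [0.871119 - (0.273066)(0.313466)] = (0.273066)(0.456954) + 3.393093
  gamma(0) * 0.785522 = 3.517872
  gamma(0) = 3.517872 / 0.785522 = 4.478386.
Therefore gamma(0) = 4.4784 (to 4 decimal places).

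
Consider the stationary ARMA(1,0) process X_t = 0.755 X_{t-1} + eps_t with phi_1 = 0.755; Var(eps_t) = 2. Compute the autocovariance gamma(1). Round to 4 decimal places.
\gamma(1) = 3.5118

Multiply the model equation by X_{t-k} and take expectations. With theta_0 = psi_0 = 1 and psi_j the MA(infinity) weights, this gives
  gamma(k) - sum_i phi_i gamma(k-i) = c_k,
  c_k = sigma^2 * sum_{j=k..q} theta_j psi_{j-k}   (c_k = 0 for k > q),
using gamma(-m) = gamma(m).
Pure AR (q = 0): c_0 = sigma^2 = 2, c_k = 0 for k >= 1.
Equations for k = 0 and k = 1 (AR order 1):
  gamma(0) = phi_1 gamma(1) + c_0
  gamma(1) = phi_1 gamma(0) + c_1
Substituting the second into the first: gamma(0) (1 - phi_1^2) = c_0 + phi_1 c_1, so
  gamma(0) = c_0 / (1 - phi_1^2) = 2 / (1 - (0.755)^2) = 2 / 0.429975 = 4.651433.
  gamma(1) = phi_1 gamma(0) = (0.755)(4.651433) = 3.511832.
Therefore gamma(1) = 3.5118 (to 4 decimal places).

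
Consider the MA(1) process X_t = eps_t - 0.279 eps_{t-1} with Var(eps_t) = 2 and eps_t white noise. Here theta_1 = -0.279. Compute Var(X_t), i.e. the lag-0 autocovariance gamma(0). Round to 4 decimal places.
\gamma(0) = 2.1557

For an MA(q) process X_t = eps_t + sum_i theta_i eps_{t-i} with
Var(eps_t) = sigma^2, the variance is
  gamma(0) = sigma^2 * (1 + sum_i theta_i^2).
  sum_i theta_i^2 = (-0.279)^2 = 0.077841.
  gamma(0) = 2 * (1 + 0.077841) = 2 * 1.077841 = 2.155682, which rounds to 2.1557.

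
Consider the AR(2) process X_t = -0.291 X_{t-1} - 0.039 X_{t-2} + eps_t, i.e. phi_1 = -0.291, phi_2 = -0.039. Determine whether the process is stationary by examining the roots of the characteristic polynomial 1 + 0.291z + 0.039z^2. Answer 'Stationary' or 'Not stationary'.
\text{Stationary}

The AR(p) characteristic polynomial is P(z) = 1 + 0.291z + 0.039z^2.
Stationarity requires all roots to lie outside the unit circle, i.e. |z| > 1 for every root.
Set 1 + (0.291) z + (0.039) z^2 = 0, i.e. a z^2 + b z + c = 0 with a = 0.039, b = 0.291, c = 1.
Discriminant D = b^2 - 4ac = (0.291)^2 - 4*(0.039)*1 = 0.084681 - (0.156) = -0.071319.
D < 0, so the roots are the complex-conjugate pair z = (-b +/- i sqrt(-D)) / (2a) = -3.7308 +/- 3.4238i.
For a conjugate pair |z|^2 = z * conj(z) = (product of roots) = c/a = 1/(0.039) = 25.641026, so |z| = sqrt(25.641026) = 5.0637 for both roots.
Moduli of all roots: 5.0637, 5.0637.
All moduli strictly greater than 1? Yes.
Verdict: Stationary.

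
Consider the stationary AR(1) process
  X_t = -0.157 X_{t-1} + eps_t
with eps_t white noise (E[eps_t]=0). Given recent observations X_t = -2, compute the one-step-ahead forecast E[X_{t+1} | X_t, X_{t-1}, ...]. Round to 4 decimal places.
E[X_{t+1} \mid \mathcal F_t] = 0.3140

For an AR(p) model X_t = c + sum_i phi_i X_{t-i} + eps_t, the
one-step-ahead conditional mean is
  E[X_{t+1} | X_t, ...] = c + sum_i phi_i X_{t+1-i}.
Substitute known values:
  E[X_{t+1} | ...] = (-0.157) * (-2)
                   = 0.3140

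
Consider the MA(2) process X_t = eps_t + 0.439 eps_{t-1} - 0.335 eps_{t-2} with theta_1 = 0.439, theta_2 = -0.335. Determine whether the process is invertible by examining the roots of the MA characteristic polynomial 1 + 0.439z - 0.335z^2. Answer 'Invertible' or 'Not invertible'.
\text{Invertible}

The MA(q) characteristic polynomial is P(z) = 1 + 0.439z - 0.335z^2.
Invertibility requires all roots to lie outside the unit circle, i.e. |z| > 1 for every root.
Set 1 + (0.439) z + (-0.335) z^2 = 0, i.e. a z^2 + b z + c = 0 with a = -0.335, b = 0.439, c = 1.
Discriminant D = b^2 - 4ac = (0.439)^2 - 4*(-0.335)*1 = 0.192721 - (-1.34) = 1.532721.
D >= 0, so the roots are real: z = (-b +/- sqrt(D)) / (2a) = (-0.439 +/- 1.238031) / (-0.67).
  z_1 = (-0.439 + 1.238031) / (-0.67) = -1.1926,   |z_1| = 1.1926.
  z_2 = (-0.439 - 1.238031) / (-0.67) = 2.503,   |z_2| = 2.503.
Moduli of all roots: 1.1926, 2.5030.
All moduli strictly greater than 1? Yes.
Verdict: Invertible.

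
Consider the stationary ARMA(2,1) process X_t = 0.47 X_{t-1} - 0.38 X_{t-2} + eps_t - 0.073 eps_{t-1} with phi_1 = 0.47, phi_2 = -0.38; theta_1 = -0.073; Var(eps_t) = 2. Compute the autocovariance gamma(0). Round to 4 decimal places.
\gamma(0) = 2.5269

Multiply the model equation by X_{t-k} and take expectations. With theta_0 = psi_0 = 1 and psi_j the MA(infinity) weights, this gives
  gamma(k) - sum_i phi_i gamma(k-i) = c_k,
  c_k = sigma^2 * sum_{j=k..q} theta_j psi_{j-k}   (c_k = 0 for k > q),
using gamma(-m) = gamma(m).
psi-weights needed (psi_j = theta_j + sum_i phi_i psi_{j-i}):
  psi_1 = theta_1 + phi_1 = -0.073 + (0.47) = 0.397
Right-hand sides:
  c_0 = sigma^2 (1 + theta_1 psi_1) = 2 * (1 + (-0.073)(0.397)) = 2 * 0.971019 = 1.942038
  c_1 = sigma^2 theta_1 = 2 * (-0.073) = -0.146
  c_2 = 0
Equations for k = 0, 1, 2 (AR order 2, c_2 = 0):
  (E0) gamma(0) = phi_1 gamma(1) + phi_2 gamma(2) + c_0
  (E1) gamma(1) = phi_1 gamma(0) + phi_2 gamma(1) + c_1
  (E2) gamma(2) = phi_1 gamma(1) + phi_2 gamma(0)
From (E1): gamma(1) = A gamma(0) + B with
  A = phi_1 / (1 - phi_2) = 0.47 / 1.38 = 0.34058,   B = c_1 / (1 - phi_2) = -0.146 / 1.38 = -0.105797.
Insert (E2) into (E0): gamma(0) (1 - phi_2^2) = phi_1 (1 + phi_2) gamma(1) + c_0.
  phi_1 (1 + phi_2) = (0.47)(0.62) = 0.2914,   1 - phi_2^2 = 0.8556.
Replace gamma(1) by A gamma(0) + B and collect gamma(0):
  gamma(0) [0.8556 - (0.2914)(0.34058)] = (0.2914)(-0.105797) + 1.942038
  gamma(0) * 0.756355 = 1.911209
  gamma(0) = 1.911209 / 0.756355 = 2.526867.
Therefore gamma(0) = 2.5269 (to 4 decimal places).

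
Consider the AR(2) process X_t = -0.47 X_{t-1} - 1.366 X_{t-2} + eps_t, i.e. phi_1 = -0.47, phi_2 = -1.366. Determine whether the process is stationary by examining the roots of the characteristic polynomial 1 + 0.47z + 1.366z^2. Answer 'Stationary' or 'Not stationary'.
\text{Not stationary}

The AR(p) characteristic polynomial is P(z) = 1 + 0.47z + 1.366z^2.
Stationarity requires all roots to lie outside the unit circle, i.e. |z| > 1 for every root.
Set 1 + (0.47) z + (1.366) z^2 = 0, i.e. a z^2 + b z + c = 0 with a = 1.366, b = 0.47, c = 1.
Discriminant D = b^2 - 4ac = (0.47)^2 - 4*(1.366)*1 = 0.2209 - (5.464) = -5.2431.
D < 0, so the roots are the complex-conjugate pair z = (-b +/- i sqrt(-D)) / (2a) = -0.172 +/- 0.8381i.
For a conjugate pair |z|^2 = z * conj(z) = (product of roots) = c/a = 1/(1.366) = 0.732064, so |z| = sqrt(0.732064) = 0.8556 for both roots.
Moduli of all roots: 0.8556, 0.8556.
All moduli strictly greater than 1? No.
Verdict: Not stationary.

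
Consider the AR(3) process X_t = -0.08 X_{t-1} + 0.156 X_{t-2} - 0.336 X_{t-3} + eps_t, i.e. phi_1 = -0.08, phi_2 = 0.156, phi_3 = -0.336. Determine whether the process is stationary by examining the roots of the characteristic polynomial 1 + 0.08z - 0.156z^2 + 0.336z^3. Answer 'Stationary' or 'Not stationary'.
\text{Stationary}

The AR(p) characteristic polynomial is P(z) = 1 + 0.08z - 0.156z^2 + 0.336z^3.
Stationarity requires all roots to lie outside the unit circle, i.e. |z| > 1 for every root.
Degree 3: look for a simple real root z0 first, then factor out (1 - z/z0) and solve the remaining quadratic.
Testing z0 = -1.25: P(-1.25) = 1 + (0.08)(-1.25) + (-0.156)(-1.25)^2 + (0.336)(-1.25)^3
  = 1 + (-0.1) + (-0.24375) + (-0.65625) = 0.  So z_0 = -1.25 is a root, |z_0| = 1.25.
Divide out the factor (1 + 0.8 z) = (1 - z/z0) (since 1/z0 = -0.8):
  P(z) = (1 + 0.8 z)(1 + (-0.72) z + (0.42) z^2)
  [check: z-coef -0.72 - (-0.8) = 0.08; z^2-coef 0.42 - (-0.8)(-0.72) = -0.156; z^3-coef -(-0.8)(0.42) = 0.336.]
Remaining roots from the quadratic factor 1 + (-0.72) z + (0.42) z^2:
  Set 1 + (-0.72) z + (0.42) z^2 = 0, i.e. a z^2 + b z + c = 0 with a = 0.42, b = -0.72, c = 1.
  Discriminant D = b^2 - 4ac = (-0.72)^2 - 4*(0.42)*1 = 0.5184 - (1.68) = -1.1616.
  D < 0, so the roots are the complex-conjugate pair z = (-b +/- i sqrt(-D)) / (2a) = 0.8571 +/- 1.2831i.
  For a conjugate pair |z|^2 = z * conj(z) = (product of roots) = c/a = 1/(0.42) = 2.380952, so |z| = sqrt(2.380952) = 1.543 for both roots.
Moduli of all roots: 1.2500, 1.5430, 1.5430.
All moduli strictly greater than 1? Yes.
Verdict: Stationary.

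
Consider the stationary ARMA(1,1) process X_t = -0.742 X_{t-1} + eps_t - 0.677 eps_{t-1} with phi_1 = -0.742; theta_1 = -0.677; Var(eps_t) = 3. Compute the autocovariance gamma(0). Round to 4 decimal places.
\gamma(0) = 16.4406

Multiply the model equation by X_{t-k} and take expectations. With theta_0 = psi_0 = 1 and psi_j the MA(infinity) weights, this gives
  gamma(k) - sum_i phi_i gamma(k-i) = c_k,
  c_k = sigma^2 * sum_{j=k..q} theta_j psi_{j-k}   (c_k = 0 for k > q),
using gamma(-m) = gamma(m).
psi-weights needed (psi_j = theta_j + sum_i phi_i psi_{j-i}):
  psi_1 = theta_1 + phi_1 = -0.677 + (-0.742) = -1.419
Right-hand sides:
  c_0 = sigma^2 (1 + theta_1 psi_1) = 3 * (1 + (-0.677)(-1.419)) = 3 * 1.960663 = 5.881989
  c_1 = sigma^2 theta_1 = 3 * (-0.677) = -2.031
  c_2 = 0
Equations for k = 0 and k = 1 (AR order 1):
  gamma(0) = phi_1 gamma(1) + c_0
  gamma(1) = phi_1 gamma(0) + c_1
Substituting the second into the first: gamma(0) (1 - phi_1^2) = c_0 + phi_1 c_1, so
  gamma(0) = (c_0 + phi_1 c_1) / (1 - phi_1^2) = (5.881989 + (-0.742)(-2.031)) / (1 - (-0.742)^2) = 7.388991 / 0.449436 = 16.440586.
Therefore gamma(0) = 16.4406 (to 4 decimal places).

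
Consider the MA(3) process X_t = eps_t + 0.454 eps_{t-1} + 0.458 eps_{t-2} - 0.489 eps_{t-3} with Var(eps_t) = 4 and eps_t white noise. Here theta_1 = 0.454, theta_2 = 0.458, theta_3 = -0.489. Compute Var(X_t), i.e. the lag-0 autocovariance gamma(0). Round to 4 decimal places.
\gamma(0) = 6.6200

For an MA(q) process X_t = eps_t + sum_i theta_i eps_{t-i} with
Var(eps_t) = sigma^2, the variance is
  gamma(0) = sigma^2 * (1 + sum_i theta_i^2).
  sum_i theta_i^2 = (0.454)^2 + (0.458)^2 + (-0.489)^2 = 0.206116 + 0.209764 + 0.239121 = 0.655001.
  gamma(0) = 4 * (1 + 0.655001) = 4 * 1.655001 = 6.620004, which rounds to 6.6200.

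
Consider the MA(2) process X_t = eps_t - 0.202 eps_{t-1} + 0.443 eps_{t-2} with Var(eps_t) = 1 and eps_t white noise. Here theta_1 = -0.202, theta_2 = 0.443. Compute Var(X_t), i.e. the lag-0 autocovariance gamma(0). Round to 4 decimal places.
\gamma(0) = 1.2371

For an MA(q) process X_t = eps_t + sum_i theta_i eps_{t-i} with
Var(eps_t) = sigma^2, the variance is
  gamma(0) = sigma^2 * (1 + sum_i theta_i^2).
  sum_i theta_i^2 = (-0.202)^2 + (0.443)^2 = 0.040804 + 0.196249 = 0.237053.
  gamma(0) = 1 * (1 + 0.237053) = 1 * 1.237053 = 1.237053, which rounds to 1.2371.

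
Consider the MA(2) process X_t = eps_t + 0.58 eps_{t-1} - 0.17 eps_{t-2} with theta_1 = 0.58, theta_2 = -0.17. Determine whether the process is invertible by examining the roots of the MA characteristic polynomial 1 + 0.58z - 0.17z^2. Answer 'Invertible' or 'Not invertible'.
\text{Invertible}

The MA(q) characteristic polynomial is P(z) = 1 + 0.58z - 0.17z^2.
Invertibility requires all roots to lie outside the unit circle, i.e. |z| > 1 for every root.
Set 1 + (0.58) z + (-0.17) z^2 = 0, i.e. a z^2 + b z + c = 0 with a = -0.17, b = 0.58, c = 1.
Discriminant D = b^2 - 4ac = (0.58)^2 - 4*(-0.17)*1 = 0.3364 - (-0.68) = 1.0164.
D >= 0, so the roots are real: z = (-b +/- sqrt(D)) / (2a) = (-0.58 +/- 1.008167) / (-0.34).
  z_1 = (-0.58 + 1.008167) / (-0.34) = -1.2593,   |z_1| = 1.2593.
  z_2 = (-0.58 - 1.008167) / (-0.34) = 4.6711,   |z_2| = 4.6711.
Moduli of all roots: 1.2593, 4.6711.
All moduli strictly greater than 1? Yes.
Verdict: Invertible.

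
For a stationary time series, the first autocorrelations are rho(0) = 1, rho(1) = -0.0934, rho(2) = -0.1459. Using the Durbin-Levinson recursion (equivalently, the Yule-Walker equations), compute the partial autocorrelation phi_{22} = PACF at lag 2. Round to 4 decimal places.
\phi_{22} = -0.1560

The PACF at lag k is phi_{kk}, the last component of the solution
to the Yule-Walker system G_k phi = r_k where
  (G_k)_{ij} = rho(|i - j|), (r_k)_i = rho(i), i,j = 1..k.
Equivalently, Durbin-Levinson gives phi_{kk} iteratively:
  phi_{11} = rho(1)
  phi_{kk} = [rho(k) - sum_{j=1..k-1} phi_{k-1,j} rho(k-j)]
            / [1 - sum_{j=1..k-1} phi_{k-1,j} rho(j)],
  phi_{k,j} = phi_{k-1,j} - phi_{kk} phi_{k-1,k-j},  j = 1..k-1.
Step k = 1:
  phi_11 = rho(1) = -0.0934.
Step k = 2:
  phi_22 = [rho(2) - phi_11 rho(1)] / [1 - phi_11 rho(1)] = [-0.1459 - (-0.0934)(-0.0934)] / [1 - (-0.0934)(-0.0934)]
         = -0.15462356 / 0.99127644 = -0.156.
Therefore phi_{22} = -0.1560.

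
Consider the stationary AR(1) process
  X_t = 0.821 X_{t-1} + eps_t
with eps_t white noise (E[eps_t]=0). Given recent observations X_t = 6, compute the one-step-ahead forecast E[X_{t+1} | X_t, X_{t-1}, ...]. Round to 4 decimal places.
E[X_{t+1} \mid \mathcal F_t] = 4.9260

For an AR(p) model X_t = c + sum_i phi_i X_{t-i} + eps_t, the
one-step-ahead conditional mean is
  E[X_{t+1} | X_t, ...] = c + sum_i phi_i X_{t+1-i}.
Substitute known values:
  E[X_{t+1} | ...] = (0.821) * (6)
                   = 4.9260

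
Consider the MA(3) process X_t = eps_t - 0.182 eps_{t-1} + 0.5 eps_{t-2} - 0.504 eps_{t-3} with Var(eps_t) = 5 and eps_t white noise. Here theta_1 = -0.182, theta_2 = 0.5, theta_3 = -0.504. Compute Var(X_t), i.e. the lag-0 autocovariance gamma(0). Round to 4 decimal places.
\gamma(0) = 7.6857

For an MA(q) process X_t = eps_t + sum_i theta_i eps_{t-i} with
Var(eps_t) = sigma^2, the variance is
  gamma(0) = sigma^2 * (1 + sum_i theta_i^2).
  sum_i theta_i^2 = (-0.182)^2 + (0.5)^2 + (-0.504)^2 = 0.033124 + 0.25 + 0.254016 = 0.53714.
  gamma(0) = 5 * (1 + 0.53714) = 5 * 1.53714 = 7.6857.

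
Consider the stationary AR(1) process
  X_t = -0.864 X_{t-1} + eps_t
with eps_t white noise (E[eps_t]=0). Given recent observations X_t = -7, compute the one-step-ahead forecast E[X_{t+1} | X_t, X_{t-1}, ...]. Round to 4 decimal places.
E[X_{t+1} \mid \mathcal F_t] = 6.0480

For an AR(p) model X_t = c + sum_i phi_i X_{t-i} + eps_t, the
one-step-ahead conditional mean is
  E[X_{t+1} | X_t, ...] = c + sum_i phi_i X_{t+1-i}.
Substitute known values:
  E[X_{t+1} | ...] = (-0.864) * (-7)
                   = 6.0480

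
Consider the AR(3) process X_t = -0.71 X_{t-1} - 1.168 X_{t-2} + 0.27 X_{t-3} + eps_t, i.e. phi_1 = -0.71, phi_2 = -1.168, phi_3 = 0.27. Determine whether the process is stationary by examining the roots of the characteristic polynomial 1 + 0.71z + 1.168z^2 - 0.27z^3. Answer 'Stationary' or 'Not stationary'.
\text{Not stationary}

The AR(p) characteristic polynomial is P(z) = 1 + 0.71z + 1.168z^2 - 0.27z^3.
Stationarity requires all roots to lie outside the unit circle, i.e. |z| > 1 for every root.
Degree 3: look for a simple real root z0 first, then factor out (1 - z/z0) and solve the remaining quadratic.
Testing z0 = 5: P(5) = 1 + (0.71)(5) + (1.168)(5)^2 + (-0.27)(5)^3
  = 1 + (3.55) + (29.2) + (-33.75) = 0.  So z_0 = 5 is a root, |z_0| = 5.
Divide out the factor (1 - 0.2 z) = (1 - z/z0) (since 1/z0 = 0.2):
  P(z) = (1 - 0.2 z)(1 + (0.91) z + (1.35) z^2)
  [check: z-coef 0.91 - (0.2) = 0.71; z^2-coef 1.35 - (0.2)(0.91) = 1.168; z^3-coef -(0.2)(1.35) = -0.27.]
Remaining roots from the quadratic factor 1 + (0.91) z + (1.35) z^2:
  Set 1 + (0.91) z + (1.35) z^2 = 0, i.e. a z^2 + b z + c = 0 with a = 1.35, b = 0.91, c = 1.
  Discriminant D = b^2 - 4ac = (0.91)^2 - 4*(1.35)*1 = 0.8281 - (5.4) = -4.5719.
  D < 0, so the roots are the complex-conjugate pair z = (-b +/- i sqrt(-D)) / (2a) = -0.337 +/- 0.7919i.
  For a conjugate pair |z|^2 = z * conj(z) = (product of roots) = c/a = 1/(1.35) = 0.740741, so |z| = sqrt(0.740741) = 0.8607 for both roots.
Moduli of all roots: 5.0000, 0.8607, 0.8607.
All moduli strictly greater than 1? No.
Verdict: Not stationary.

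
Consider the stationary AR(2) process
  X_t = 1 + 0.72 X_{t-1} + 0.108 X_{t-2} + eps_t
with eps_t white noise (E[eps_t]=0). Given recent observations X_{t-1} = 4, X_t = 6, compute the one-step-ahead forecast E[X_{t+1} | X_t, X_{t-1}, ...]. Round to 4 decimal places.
E[X_{t+1} \mid \mathcal F_t] = 5.7520

For an AR(p) model X_t = c + sum_i phi_i X_{t-i} + eps_t, the
one-step-ahead conditional mean is
  E[X_{t+1} | X_t, ...] = c + sum_i phi_i X_{t+1-i}.
Substitute known values:
  E[X_{t+1} | ...] = 1 + (0.72) * (6) + (0.108) * (4)
                   = 5.7520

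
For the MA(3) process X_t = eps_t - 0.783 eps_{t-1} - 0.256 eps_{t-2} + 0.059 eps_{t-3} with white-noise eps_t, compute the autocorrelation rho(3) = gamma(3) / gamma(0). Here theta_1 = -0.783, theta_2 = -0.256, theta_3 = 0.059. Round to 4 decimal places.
\rho(3) = 0.0351

For an MA(q) process with theta_0 = 1, the autocovariance is
  gamma(k) = sigma^2 * sum_{i=0..q-k} theta_i * theta_{i+k},
and rho(k) = gamma(k) / gamma(0). Sigma^2 cancels.
  numerator   = (1)*(0.059) = 0.059.
  denominator = (1)^2 + (-0.783)^2 + (-0.256)^2 + (0.059)^2 = 1.682106.
  rho(3) = 0.059 / 1.682106 = 0.0351.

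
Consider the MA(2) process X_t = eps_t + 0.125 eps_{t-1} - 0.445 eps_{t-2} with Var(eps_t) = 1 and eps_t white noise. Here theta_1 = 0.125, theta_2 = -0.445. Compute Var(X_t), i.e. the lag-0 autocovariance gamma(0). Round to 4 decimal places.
\gamma(0) = 1.2137

For an MA(q) process X_t = eps_t + sum_i theta_i eps_{t-i} with
Var(eps_t) = sigma^2, the variance is
  gamma(0) = sigma^2 * (1 + sum_i theta_i^2).
  sum_i theta_i^2 = (0.125)^2 + (-0.445)^2 = 0.015625 + 0.198025 = 0.21365.
  gamma(0) = 1 * (1 + 0.21365) = 1 * 1.21365 = 1.21365, which rounds to 1.2137.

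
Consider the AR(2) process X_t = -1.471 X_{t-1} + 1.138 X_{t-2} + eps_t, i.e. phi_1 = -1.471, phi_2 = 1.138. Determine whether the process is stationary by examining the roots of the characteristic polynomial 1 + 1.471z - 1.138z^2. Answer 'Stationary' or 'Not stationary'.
\text{Not stationary}

The AR(p) characteristic polynomial is P(z) = 1 + 1.471z - 1.138z^2.
Stationarity requires all roots to lie outside the unit circle, i.e. |z| > 1 for every root.
Set 1 + (1.471) z + (-1.138) z^2 = 0, i.e. a z^2 + b z + c = 0 with a = -1.138, b = 1.471, c = 1.
Discriminant D = b^2 - 4ac = (1.471)^2 - 4*(-1.138)*1 = 2.163841 - (-4.552) = 6.715841.
D >= 0, so the roots are real: z = (-b +/- sqrt(D)) / (2a) = (-1.471 +/- 2.591494) / (-2.276).
  z_1 = (-1.471 + 2.591494) / (-2.276) = -0.4923,   |z_1| = 0.4923.
  z_2 = (-1.471 - 2.591494) / (-2.276) = 1.7849,   |z_2| = 1.7849.
Moduli of all roots: 0.4923, 1.7849.
All moduli strictly greater than 1? No.
Verdict: Not stationary.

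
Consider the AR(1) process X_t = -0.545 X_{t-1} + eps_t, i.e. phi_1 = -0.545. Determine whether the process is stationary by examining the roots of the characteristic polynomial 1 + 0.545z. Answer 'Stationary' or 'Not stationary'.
\text{Stationary}

The AR(p) characteristic polynomial is P(z) = 1 + 0.545z.
Stationarity requires all roots to lie outside the unit circle, i.e. |z| > 1 for every root.
This is linear in z: 1 + (0.545) z = 0  =>  z = -1/(0.545) = -1.834862,  |z| = 1.834862.
Moduli of all roots: 1.8349.
All moduli strictly greater than 1? Yes.
Verdict: Stationary.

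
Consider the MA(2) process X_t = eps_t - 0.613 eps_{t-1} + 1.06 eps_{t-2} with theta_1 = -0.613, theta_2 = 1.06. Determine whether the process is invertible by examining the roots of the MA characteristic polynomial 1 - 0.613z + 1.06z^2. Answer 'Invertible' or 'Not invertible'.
\text{Not invertible}

The MA(q) characteristic polynomial is P(z) = 1 - 0.613z + 1.06z^2.
Invertibility requires all roots to lie outside the unit circle, i.e. |z| > 1 for every root.
Set 1 + (-0.613) z + (1.06) z^2 = 0, i.e. a z^2 + b z + c = 0 with a = 1.06, b = -0.613, c = 1.
Discriminant D = b^2 - 4ac = (-0.613)^2 - 4*(1.06)*1 = 0.375769 - (4.24) = -3.864231.
D < 0, so the roots are the complex-conjugate pair z = (-b +/- i sqrt(-D)) / (2a) = 0.2892 +/- 0.9272i.
For a conjugate pair |z|^2 = z * conj(z) = (product of roots) = c/a = 1/(1.06) = 0.943396, so |z| = sqrt(0.943396) = 0.9713 for both roots.
Moduli of all roots: 0.9713, 0.9713.
All moduli strictly greater than 1? No.
Verdict: Not invertible.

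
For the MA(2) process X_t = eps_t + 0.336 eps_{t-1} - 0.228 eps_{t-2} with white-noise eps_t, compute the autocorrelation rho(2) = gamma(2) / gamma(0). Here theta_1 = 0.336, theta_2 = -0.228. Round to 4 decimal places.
\rho(2) = -0.1957

For an MA(q) process with theta_0 = 1, the autocovariance is
  gamma(k) = sigma^2 * sum_{i=0..q-k} theta_i * theta_{i+k},
and rho(k) = gamma(k) / gamma(0). Sigma^2 cancels.
  numerator   = (1)*(-0.228) = -0.228.
  denominator = (1)^2 + (0.336)^2 + (-0.228)^2 = 1.16488.
  rho(2) = -0.228 / 1.16488 = -0.1957.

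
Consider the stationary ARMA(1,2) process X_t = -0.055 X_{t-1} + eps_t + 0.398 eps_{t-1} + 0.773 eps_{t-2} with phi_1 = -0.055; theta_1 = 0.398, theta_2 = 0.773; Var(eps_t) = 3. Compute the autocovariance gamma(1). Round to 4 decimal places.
\gamma(1) = 1.7109

Multiply the model equation by X_{t-k} and take expectations. With theta_0 = psi_0 = 1 and psi_j the MA(infinity) weights, this gives
  gamma(k) - sum_i phi_i gamma(k-i) = c_k,
  c_k = sigma^2 * sum_{j=k..q} theta_j psi_{j-k}   (c_k = 0 for k > q),
using gamma(-m) = gamma(m).
psi-weights needed (psi_j = theta_j + sum_i phi_i psi_{j-i}):
  psi_1 = theta_1 + phi_1 = 0.398 + (-0.055) = 0.343
  psi_2 = theta_2 + phi_1 psi_1 = 0.773 + (-0.055)(0.343) = 0.754135
Right-hand sides:
  c_0 = sigma^2 (1 + theta_1 psi_1 + theta_2 psi_2) = 3 * (1 + (0.398)(0.343) + (0.773)(0.754135)) = 3 * 1.71946 = 5.158381
  c_1 = sigma^2 (theta_1 + theta_2 psi_1) = 3 * (0.398 + (0.773)(0.343)) = 1.989417
  c_2 = sigma^2 theta_2 = 3 * (0.773) = 2.319
Equations for k = 0 and k = 1 (AR order 1):
  gamma(0) = phi_1 gamma(1) + c_0
  gamma(1) = phi_1 gamma(0) + c_1
Substituting the second into the first: gamma(0) (1 - phi_1^2) = c_0 + phi_1 c_1, so
  gamma(0) = (c_0 + phi_1 c_1) / (1 - phi_1^2) = (5.158381 + (-0.055)(1.989417)) / (1 - (-0.055)^2) = 5.048963 / 0.996975 = 5.064283.
  gamma(1) = phi_1 gamma(0) + c_1 = (-0.055)(5.064283) + (1.989417) = 1.710881.
Therefore gamma(1) = 1.7109 (to 4 decimal places).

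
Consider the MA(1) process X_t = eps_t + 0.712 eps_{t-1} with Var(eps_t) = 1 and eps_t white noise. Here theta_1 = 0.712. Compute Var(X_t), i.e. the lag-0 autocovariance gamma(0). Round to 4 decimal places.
\gamma(0) = 1.5069

For an MA(q) process X_t = eps_t + sum_i theta_i eps_{t-i} with
Var(eps_t) = sigma^2, the variance is
  gamma(0) = sigma^2 * (1 + sum_i theta_i^2).
  sum_i theta_i^2 = (0.712)^2 = 0.506944.
  gamma(0) = 1 * (1 + 0.506944) = 1 * 1.506944 = 1.506944, which rounds to 1.5069.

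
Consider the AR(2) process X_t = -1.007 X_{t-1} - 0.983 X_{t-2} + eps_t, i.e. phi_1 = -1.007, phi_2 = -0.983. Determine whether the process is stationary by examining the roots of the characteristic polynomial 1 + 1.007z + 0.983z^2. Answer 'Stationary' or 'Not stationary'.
\text{Stationary}

The AR(p) characteristic polynomial is P(z) = 1 + 1.007z + 0.983z^2.
Stationarity requires all roots to lie outside the unit circle, i.e. |z| > 1 for every root.
Set 1 + (1.007) z + (0.983) z^2 = 0, i.e. a z^2 + b z + c = 0 with a = 0.983, b = 1.007, c = 1.
Discriminant D = b^2 - 4ac = (1.007)^2 - 4*(0.983)*1 = 1.014049 - (3.932) = -2.917951.
D < 0, so the roots are the complex-conjugate pair z = (-b +/- i sqrt(-D)) / (2a) = -0.5122 +/- 0.8689i.
For a conjugate pair |z|^2 = z * conj(z) = (product of roots) = c/a = 1/(0.983) = 1.017294, so |z| = sqrt(1.017294) = 1.0086 for both roots.
Moduli of all roots: 1.0086, 1.0086.
All moduli strictly greater than 1? Yes.
Verdict: Stationary.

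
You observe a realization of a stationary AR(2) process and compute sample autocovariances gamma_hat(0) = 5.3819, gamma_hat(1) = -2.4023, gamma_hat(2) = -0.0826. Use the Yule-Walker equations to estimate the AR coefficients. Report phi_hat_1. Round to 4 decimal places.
\hat\phi_{1} = -0.5660

The Yule-Walker equations for an AR(p) process read, in matrix form,
  Gamma_p phi = r_p,   with   (Gamma_p)_{ij} = gamma(|i - j|),
                       (r_p)_i = gamma(i),   i,j = 1..p.
Substitute the sample gammas (Toeplitz matrix and right-hand side of size 2):
  Gamma_p = [[5.3819, -2.4023], [-2.4023, 5.3819]]
  r_p     = [-2.4023, -0.0826]
Written out:
  5.3819 phi_1 - 2.4023 phi_2 = -2.4023
  -2.4023 phi_1 + 5.3819 phi_2 = -0.0826
Solve by Cramer's rule:
  det = gamma(0)^2 - gamma(1)^2 = (5.3819)^2 - (-2.4023)^2 = 28.96484761 - 5.77104529 = 23.19380232
  phi_hat_1 = [gamma(1) gamma(0) - gamma(1) gamma(2)] / det = [(-2.4023)(5.3819) - (-2.4023)(-0.0826)] / 23.19380232 = -13.12736835 / 23.19380232 = -0.566
  phi_hat_2 = [gamma(0) gamma(2) - gamma(1)^2] / det = [(5.3819)(-0.0826) - (-2.4023)^2] / 23.19380232 = -6.21559023 / 23.19380232 = -0.268
So phi_hat = [-0.5660, -0.2680].
Therefore phi_hat_1 = -0.5660.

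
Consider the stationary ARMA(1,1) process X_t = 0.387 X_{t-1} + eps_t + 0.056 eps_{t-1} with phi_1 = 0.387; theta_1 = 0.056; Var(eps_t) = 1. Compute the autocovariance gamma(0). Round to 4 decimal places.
\gamma(0) = 1.2308

Multiply the model equation by X_{t-k} and take expectations. With theta_0 = psi_0 = 1 and psi_j the MA(infinity) weights, this gives
  gamma(k) - sum_i phi_i gamma(k-i) = c_k,
  c_k = sigma^2 * sum_{j=k..q} theta_j psi_{j-k}   (c_k = 0 for k > q),
using gamma(-m) = gamma(m).
psi-weights needed (psi_j = theta_j + sum_i phi_i psi_{j-i}):
  psi_1 = theta_1 + phi_1 = 0.056 + (0.387) = 0.443
Right-hand sides:
  c_0 = sigma^2 (1 + theta_1 psi_1) = 1 * (1 + (0.056)(0.443)) = 1 * 1.024808 = 1.024808
  c_1 = sigma^2 theta_1 = 1 * (0.056) = 0.056
  c_2 = 0
Equations for k = 0 and k = 1 (AR order 1):
  gamma(0) = phi_1 gamma(1) + c_0
  gamma(1) = phi_1 gamma(0) + c_1
Substituting the second into the first: gamma(0) (1 - phi_1^2) = c_0 + phi_1 c_1, so
  gamma(0) = (c_0 + phi_1 c_1) / (1 - phi_1^2) = (1.024808 + (0.387)(0.056)) / (1 - (0.387)^2) = 1.04648 / 0.850231 = 1.230818.
Therefore gamma(0) = 1.2308 (to 4 decimal places).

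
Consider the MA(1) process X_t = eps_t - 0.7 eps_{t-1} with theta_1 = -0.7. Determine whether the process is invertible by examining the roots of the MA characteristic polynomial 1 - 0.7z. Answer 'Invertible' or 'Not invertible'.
\text{Invertible}

The MA(q) characteristic polynomial is P(z) = 1 - 0.7z.
Invertibility requires all roots to lie outside the unit circle, i.e. |z| > 1 for every root.
This is linear in z: 1 + (-0.7) z = 0  =>  z = -1/(-0.7) = 1.428571,  |z| = 1.428571.
Moduli of all roots: 1.4286.
All moduli strictly greater than 1? Yes.
Verdict: Invertible.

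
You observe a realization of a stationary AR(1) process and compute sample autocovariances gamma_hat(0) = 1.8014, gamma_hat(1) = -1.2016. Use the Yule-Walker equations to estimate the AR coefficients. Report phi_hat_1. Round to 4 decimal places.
\hat\phi_{1} = -0.6670

The Yule-Walker equations for an AR(p) process read, in matrix form,
  Gamma_p phi = r_p,   with   (Gamma_p)_{ij} = gamma(|i - j|),
                       (r_p)_i = gamma(i),   i,j = 1..p.
Substitute the sample gammas (Toeplitz matrix and right-hand side of size 1):
  Gamma_p = [[1.8014]]
  r_p     = [-1.2016]
With p = 1 this is the single equation gamma(0) phi_1 = gamma(1):
  phi_hat_1 = gamma(1) / gamma(0) = -1.2016 / 1.8014 = -0.6670.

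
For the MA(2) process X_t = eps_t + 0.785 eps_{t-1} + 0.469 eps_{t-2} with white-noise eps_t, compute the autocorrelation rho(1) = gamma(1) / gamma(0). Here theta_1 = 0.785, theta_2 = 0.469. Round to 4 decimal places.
\rho(1) = 0.6280

For an MA(q) process with theta_0 = 1, the autocovariance is
  gamma(k) = sigma^2 * sum_{i=0..q-k} theta_i * theta_{i+k},
and rho(k) = gamma(k) / gamma(0). Sigma^2 cancels.
  numerator   = (1)*(0.785) + (0.785)*(0.469) = 1.153165.
  denominator = (1)^2 + (0.785)^2 + (0.469)^2 = 1.836186.
  rho(1) = 1.153165 / 1.836186 = 0.6280.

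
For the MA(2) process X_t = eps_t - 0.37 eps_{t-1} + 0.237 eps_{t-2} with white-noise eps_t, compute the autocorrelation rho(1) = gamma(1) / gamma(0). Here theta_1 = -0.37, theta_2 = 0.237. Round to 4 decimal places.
\rho(1) = -0.3836

For an MA(q) process with theta_0 = 1, the autocovariance is
  gamma(k) = sigma^2 * sum_{i=0..q-k} theta_i * theta_{i+k},
and rho(k) = gamma(k) / gamma(0). Sigma^2 cancels.
  numerator   = (1)*(-0.37) + (-0.37)*(0.237) = -0.45769.
  denominator = (1)^2 + (-0.37)^2 + (0.237)^2 = 1.193069.
  rho(1) = -0.45769 / 1.193069 = -0.3836.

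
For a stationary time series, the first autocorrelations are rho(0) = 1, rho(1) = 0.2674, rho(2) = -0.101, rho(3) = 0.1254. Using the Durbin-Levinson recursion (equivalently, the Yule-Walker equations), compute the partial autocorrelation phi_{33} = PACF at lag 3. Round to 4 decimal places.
\phi_{33} = 0.2310

The PACF at lag k is phi_{kk}, the last component of the solution
to the Yule-Walker system G_k phi = r_k where
  (G_k)_{ij} = rho(|i - j|), (r_k)_i = rho(i), i,j = 1..k.
Equivalently, Durbin-Levinson gives phi_{kk} iteratively:
  phi_{11} = rho(1)
  phi_{kk} = [rho(k) - sum_{j=1..k-1} phi_{k-1,j} rho(k-j)]
            / [1 - sum_{j=1..k-1} phi_{k-1,j} rho(j)],
  phi_{k,j} = phi_{k-1,j} - phi_{kk} phi_{k-1,k-j},  j = 1..k-1.
Step k = 1:
  phi_11 = rho(1) = 0.2674.
Step k = 2:
  phi_22 = [rho(2) - phi_11 rho(1)] / [1 - phi_11 rho(1)] = [-0.101 - (0.2674)(0.2674)] / [1 - (0.2674)(0.2674)]
         = -0.17250276 / 0.92849724 = -0.185787.
  Update: phi_21 = phi_11 - phi_22 phi_11 = 0.2674 - (-0.185787)(0.2674) = 0.317079.
Step k = 3:
  phi_33 = [rho(3) - phi_21 rho(2) - phi_22 rho(1)] / [1 - phi_21 rho(1) - phi_22 rho(2)]
    numerator   = 0.1254 - (0.317079)(-0.101) - (-0.185787)(0.2674) = 0.20710448
    denominator = 1 - (0.317079)(0.2674) - (-0.185787)(-0.101) = 0.89644846
  phi_33 = 0.20710448 / 0.89644846 = 0.231.
Therefore phi_{33} = 0.2310.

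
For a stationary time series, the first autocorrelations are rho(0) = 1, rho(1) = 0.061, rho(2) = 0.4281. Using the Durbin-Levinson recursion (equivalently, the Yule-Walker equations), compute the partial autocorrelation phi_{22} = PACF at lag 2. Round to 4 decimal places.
\phi_{22} = 0.4260

The PACF at lag k is phi_{kk}, the last component of the solution
to the Yule-Walker system G_k phi = r_k where
  (G_k)_{ij} = rho(|i - j|), (r_k)_i = rho(i), i,j = 1..k.
Equivalently, Durbin-Levinson gives phi_{kk} iteratively:
  phi_{11} = rho(1)
  phi_{kk} = [rho(k) - sum_{j=1..k-1} phi_{k-1,j} rho(k-j)]
            / [1 - sum_{j=1..k-1} phi_{k-1,j} rho(j)],
  phi_{k,j} = phi_{k-1,j} - phi_{kk} phi_{k-1,k-j},  j = 1..k-1.
Step k = 1:
  phi_11 = rho(1) = 0.061.
Step k = 2:
  phi_22 = [rho(2) - phi_11 rho(1)] / [1 - phi_11 rho(1)] = [0.4281 - (0.061)(0.061)] / [1 - (0.061)(0.061)]
         = 0.424379 / 0.996279 = 0.426.
Therefore phi_{22} = 0.4260.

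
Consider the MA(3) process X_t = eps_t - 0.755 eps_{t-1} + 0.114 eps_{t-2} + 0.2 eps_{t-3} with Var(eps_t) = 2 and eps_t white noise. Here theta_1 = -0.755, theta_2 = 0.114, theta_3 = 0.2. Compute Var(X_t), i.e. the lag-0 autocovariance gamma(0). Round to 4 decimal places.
\gamma(0) = 3.2460

For an MA(q) process X_t = eps_t + sum_i theta_i eps_{t-i} with
Var(eps_t) = sigma^2, the variance is
  gamma(0) = sigma^2 * (1 + sum_i theta_i^2).
  sum_i theta_i^2 = (-0.755)^2 + (0.114)^2 + (0.2)^2 = 0.570025 + 0.012996 + 0.04 = 0.623021.
  gamma(0) = 2 * (1 + 0.623021) = 2 * 1.623021 = 3.246042, which rounds to 3.2460.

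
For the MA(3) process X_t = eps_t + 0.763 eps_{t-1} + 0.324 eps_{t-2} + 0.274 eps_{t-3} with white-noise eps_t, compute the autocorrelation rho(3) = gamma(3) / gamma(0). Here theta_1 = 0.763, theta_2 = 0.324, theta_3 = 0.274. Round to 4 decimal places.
\rho(3) = 0.1555

For an MA(q) process with theta_0 = 1, the autocovariance is
  gamma(k) = sigma^2 * sum_{i=0..q-k} theta_i * theta_{i+k},
and rho(k) = gamma(k) / gamma(0). Sigma^2 cancels.
  numerator   = (1)*(0.274) = 0.274.
  denominator = (1)^2 + (0.763)^2 + (0.324)^2 + (0.274)^2 = 1.762221.
  rho(3) = 0.274 / 1.762221 = 0.1555.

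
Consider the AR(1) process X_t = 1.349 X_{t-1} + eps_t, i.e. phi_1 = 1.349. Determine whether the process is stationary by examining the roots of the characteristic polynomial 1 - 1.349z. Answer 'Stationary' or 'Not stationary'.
\text{Not stationary}

The AR(p) characteristic polynomial is P(z) = 1 - 1.349z.
Stationarity requires all roots to lie outside the unit circle, i.e. |z| > 1 for every root.
This is linear in z: 1 + (-1.349) z = 0  =>  z = -1/(-1.349) = 0.74129,  |z| = 0.74129.
Moduli of all roots: 0.7413.
All moduli strictly greater than 1? No.
Verdict: Not stationary.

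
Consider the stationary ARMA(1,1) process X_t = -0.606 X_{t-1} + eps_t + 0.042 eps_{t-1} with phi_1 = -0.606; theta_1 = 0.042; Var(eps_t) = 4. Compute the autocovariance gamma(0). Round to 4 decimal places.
\gamma(0) = 6.0108

Multiply the model equation by X_{t-k} and take expectations. With theta_0 = psi_0 = 1 and psi_j the MA(infinity) weights, this gives
  gamma(k) - sum_i phi_i gamma(k-i) = c_k,
  c_k = sigma^2 * sum_{j=k..q} theta_j psi_{j-k}   (c_k = 0 for k > q),
using gamma(-m) = gamma(m).
psi-weights needed (psi_j = theta_j + sum_i phi_i psi_{j-i}):
  psi_1 = theta_1 + phi_1 = 0.042 + (-0.606) = -0.564
Right-hand sides:
  c_0 = sigma^2 (1 + theta_1 psi_1) = 4 * (1 + (0.042)(-0.564)) = 4 * 0.976312 = 3.905248
  c_1 = sigma^2 theta_1 = 4 * (0.042) = 0.168
  c_2 = 0
Equations for k = 0 and k = 1 (AR order 1):
  gamma(0) = phi_1 gamma(1) + c_0
  gamma(1) = phi_1 gamma(0) + c_1
Substituting the second into the first: gamma(0) (1 - phi_1^2) = c_0 + phi_1 c_1, so
  gamma(0) = (c_0 + phi_1 c_1) / (1 - phi_1^2) = (3.905248 + (-0.606)(0.168)) / (1 - (-0.606)^2) = 3.80344 / 0.632764 = 6.010835.
Therefore gamma(0) = 6.0108 (to 4 decimal places).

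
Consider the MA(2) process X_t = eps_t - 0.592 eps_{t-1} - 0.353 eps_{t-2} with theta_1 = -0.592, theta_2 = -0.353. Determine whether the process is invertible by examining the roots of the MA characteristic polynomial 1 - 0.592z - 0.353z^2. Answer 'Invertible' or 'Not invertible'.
\text{Invertible}

The MA(q) characteristic polynomial is P(z) = 1 - 0.592z - 0.353z^2.
Invertibility requires all roots to lie outside the unit circle, i.e. |z| > 1 for every root.
Set 1 + (-0.592) z + (-0.353) z^2 = 0, i.e. a z^2 + b z + c = 0 with a = -0.353, b = -0.592, c = 1.
Discriminant D = b^2 - 4ac = (-0.592)^2 - 4*(-0.353)*1 = 0.350464 - (-1.412) = 1.762464.
D >= 0, so the roots are real: z = (-b +/- sqrt(D)) / (2a) = (0.592 +/- 1.327578) / (-0.706).
  z_1 = (0.592 + 1.327578) / (-0.706) = -2.7189,   |z_1| = 2.7189.
  z_2 = (0.592 - 1.327578) / (-0.706) = 1.0419,   |z_2| = 1.0419.
Moduli of all roots: 2.7189, 1.0419.
All moduli strictly greater than 1? Yes.
Verdict: Invertible.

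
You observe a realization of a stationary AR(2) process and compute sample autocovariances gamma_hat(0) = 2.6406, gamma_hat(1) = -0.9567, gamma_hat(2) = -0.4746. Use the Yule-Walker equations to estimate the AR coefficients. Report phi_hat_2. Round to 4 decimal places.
\hat\phi_{2} = -0.3580

The Yule-Walker equations for an AR(p) process read, in matrix form,
  Gamma_p phi = r_p,   with   (Gamma_p)_{ij} = gamma(|i - j|),
                       (r_p)_i = gamma(i),   i,j = 1..p.
Substitute the sample gammas (Toeplitz matrix and right-hand side of size 2):
  Gamma_p = [[2.6406, -0.9567], [-0.9567, 2.6406]]
  r_p     = [-0.9567, -0.4746]
Written out:
  2.6406 phi_1 - 0.9567 phi_2 = -0.9567
  -0.9567 phi_1 + 2.6406 phi_2 = -0.4746
Solve by Cramer's rule:
  det = gamma(0)^2 - gamma(1)^2 = (2.6406)^2 - (-0.9567)^2 = 6.97276836 - 0.91527489 = 6.05749347
  phi_hat_1 = [gamma(1) gamma(0) - gamma(1) gamma(2)] / det = [(-0.9567)(2.6406) - (-0.9567)(-0.4746)] / 6.05749347 = -2.98031184 / 6.05749347 = -0.492
  phi_hat_2 = [gamma(0) gamma(2) - gamma(1)^2] / det = [(2.6406)(-0.4746) - (-0.9567)^2] / 6.05749347 = -2.16850365 / 6.05749347 = -0.358
So phi_hat = [-0.4920, -0.3580].
Therefore phi_hat_2 = -0.3580.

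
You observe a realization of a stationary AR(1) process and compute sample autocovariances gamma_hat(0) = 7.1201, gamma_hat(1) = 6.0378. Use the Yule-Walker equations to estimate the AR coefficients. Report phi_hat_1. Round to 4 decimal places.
\hat\phi_{1} = 0.8480

The Yule-Walker equations for an AR(p) process read, in matrix form,
  Gamma_p phi = r_p,   with   (Gamma_p)_{ij} = gamma(|i - j|),
                       (r_p)_i = gamma(i),   i,j = 1..p.
Substitute the sample gammas (Toeplitz matrix and right-hand side of size 1):
  Gamma_p = [[7.1201]]
  r_p     = [6.0378]
With p = 1 this is the single equation gamma(0) phi_1 = gamma(1):
  phi_hat_1 = gamma(1) / gamma(0) = 6.0378 / 7.1201 = 0.8480.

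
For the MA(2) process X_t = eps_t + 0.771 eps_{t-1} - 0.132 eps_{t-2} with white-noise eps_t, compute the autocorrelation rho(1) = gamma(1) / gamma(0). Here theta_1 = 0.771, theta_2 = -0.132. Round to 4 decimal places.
\rho(1) = 0.4152

For an MA(q) process with theta_0 = 1, the autocovariance is
  gamma(k) = sigma^2 * sum_{i=0..q-k} theta_i * theta_{i+k},
and rho(k) = gamma(k) / gamma(0). Sigma^2 cancels.
  numerator   = (1)*(0.771) + (0.771)*(-0.132) = 0.669228.
  denominator = (1)^2 + (0.771)^2 + (-0.132)^2 = 1.611865.
  rho(1) = 0.669228 / 1.611865 = 0.4152.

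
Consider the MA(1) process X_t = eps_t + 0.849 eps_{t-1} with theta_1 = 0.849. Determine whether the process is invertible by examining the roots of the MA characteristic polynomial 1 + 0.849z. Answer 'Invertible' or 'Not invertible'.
\text{Invertible}

The MA(q) characteristic polynomial is P(z) = 1 + 0.849z.
Invertibility requires all roots to lie outside the unit circle, i.e. |z| > 1 for every root.
This is linear in z: 1 + (0.849) z = 0  =>  z = -1/(0.849) = -1.177856,  |z| = 1.177856.
Moduli of all roots: 1.1779.
All moduli strictly greater than 1? Yes.
Verdict: Invertible.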